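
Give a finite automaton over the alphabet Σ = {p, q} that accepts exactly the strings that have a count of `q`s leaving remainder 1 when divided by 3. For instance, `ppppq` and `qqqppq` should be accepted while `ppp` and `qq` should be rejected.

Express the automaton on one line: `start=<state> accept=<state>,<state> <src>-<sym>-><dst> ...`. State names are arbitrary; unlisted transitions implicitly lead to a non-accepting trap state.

start=S0 accept=S1 S0-p->S0 S0-q->S1 S1-p->S1 S1-q->S2 S2-p->S2 S2-q->S0

The only thing that matters is how many `q`s have appeared, reduced mod 3. Use one state per residue: S0 for 0, …, S2 for 2. Reading `q` moves to the next residue; anything else stays put. S1 is accepting.
3 states suffice.
        p   q  
>  S0   S0  S1 
 * S1   S1  S2 
   S2   S2  S0 
(> = start, * = accepting)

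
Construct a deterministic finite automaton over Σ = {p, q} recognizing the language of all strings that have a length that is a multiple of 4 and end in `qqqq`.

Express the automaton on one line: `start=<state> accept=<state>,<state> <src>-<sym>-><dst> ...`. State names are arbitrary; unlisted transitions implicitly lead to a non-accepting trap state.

start=S0 accept=S7 S0-p->S1 S0-q->S2 S1-p->S3 S1-q->S3 S2-p->S3 S2-q->S4 S3-p->S5 S3-q->S5 S4-p->S5 S4-q->S6 S5-p->S0 S5-q->S0 S6-p->S0 S6-q->S7 S7-p->S1 S7-q->S2

Handle the two conditions separately and then intersect. The first has 4 states tracking the input length modulo 4; the second has 5 states tracking how much of the suffix `qqqq` has currently been matched. A product state is a pair (one from each), accepting exactly when both do. Minimizing collapses redundant product states.
With 8 states:
        p   q  
>  S0   S1  S2 
   S1   S3  S3 
   S2   S3  S4 
   S3   S5  S5 
   S4   S5  S6 
   S5   S0  S0 
   S6   S0  S7 
 * S7   S1  S2 
(> = start, * = accepting)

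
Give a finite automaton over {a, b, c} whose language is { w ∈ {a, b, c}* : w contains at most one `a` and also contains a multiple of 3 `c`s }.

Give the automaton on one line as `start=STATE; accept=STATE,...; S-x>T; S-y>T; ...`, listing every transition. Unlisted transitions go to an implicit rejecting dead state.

start=S0; accept=S0,S1; S0-a>S1; S0-b>S0; S0-c>S2; S1-a>S3; S1-b>S1; S1-c>S4; S2-a>S4; S2-b>S2; S2-c>S5; S3-a>S3; S3-b>S3; S3-c>S3; S4-a>S3; S4-b>S4; S4-c>S6; S5-a>S6; S5-b>S5; S5-c>S0; S6-a>S3; S6-b>S6; S6-c>S1

Run two small machines in parallel and take their product. One (3 states) tracks the count of `a`s, saturating at 2; the other (3 states) tracks the count of `c`s modulo 3. Each combined state is a pair, one component from each; accept when both components accept. After merging equivalent states the machine shrinks.
With 7 states:
        a   b   c  
>* S0   S1  S0  S2 
 * S1   S3  S1  S4 
   S2   S4  S2  S5 
   S3   S3  S3  S3 
   S4   S3  S4  S6 
   S5   S6  S5  S0 
   S6   S3  S6  S1 
(> = start, * = accepting)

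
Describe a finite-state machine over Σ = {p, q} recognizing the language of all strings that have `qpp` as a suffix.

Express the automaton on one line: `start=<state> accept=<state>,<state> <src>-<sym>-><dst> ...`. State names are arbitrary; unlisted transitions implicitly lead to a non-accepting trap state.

start=A accept=D A-p->A A-q->B B-p->C B-q->B C-p->D C-q->B D-p->A D-q->B

Remember how much of `qpp` the current input suffix matches. State A means no match yet; B means the last symbol is `q`; C means the last 2 symbols are `qp`; D means the last 3 symbols are `qpp`. Only D accepts. On a mismatch, fall back to the longest proper suffix that is still a prefix of `qpp`.
4 states suffice.
       p  q 
>  A   A  B 
   B   C  B 
   C   D  B 
 * D   A  B 
(> = start, * = accepting)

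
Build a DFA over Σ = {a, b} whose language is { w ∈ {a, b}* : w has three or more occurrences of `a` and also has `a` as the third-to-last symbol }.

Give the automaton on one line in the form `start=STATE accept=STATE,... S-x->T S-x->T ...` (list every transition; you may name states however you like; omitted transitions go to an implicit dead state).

Run two small machines in parallel and take their product. The first has 5 states tracking the count of `a`s, saturating at 4; the second has 15 states tracking the last 3 symbols read. A product state is a pair (one from each), accepting exactly when both do. Minimizing collapses redundant product states.
          a    b  
>  q0     q1   q0 
   q1     q2   q3 
   q2     q4   q5 
   q3     q6   q3 
 * q4     q4   q7 
   q5     q8   q9 
   q6    q10   q5 
 * q7     q8  q11 
 * q8    q10  q12 
   q9    q13   q9 
   q10    q4   q7 
 * q11   q13   q9 
   q12    q8  q11 
   q13   q10  q12 
(> = start, * = accepting)

start=q0 accept=q4,q7,q8,q11 q0-a->q1 q0-b->q0 q1-a->q2 q1-b->q3 q2-a->q4 q2-b->q5 q3-a->q6 q3-b->q3 q4-a->q4 q4-b->q7 q5-a->q8 q5-b->q9 q6-a->q10 q6-b->q5 q7-a->q8 q7-b->q11 q8-a->q10 q8-b->q12 q9-a->q13 q9-b->q9 q10-a->q4 q10-b->q7 q11-a->q13 q11-b->q9 q12-a->q8 q12-b->q11 q13-a->q10 q13-b->q12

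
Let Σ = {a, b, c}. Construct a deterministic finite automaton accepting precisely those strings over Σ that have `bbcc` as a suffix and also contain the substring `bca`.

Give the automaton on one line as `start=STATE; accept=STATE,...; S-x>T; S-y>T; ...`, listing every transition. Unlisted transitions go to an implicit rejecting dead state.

Build one automaton per condition and run them in lockstep. One (5 states) tracks how much of the suffix `bbcc` has currently been matched; the other (4 states) tracks whether and how much of `bca` has been seen. Each combined state is a pair, one component from each; accept when both components accept. After merging equivalent states the machine shrinks.
8 states suffice.
        a   b   c  
>  q0   q0  q1  q0 
   q1   q0  q1  q2 
   q2   q3  q1  q0 
   q3   q3  q4  q3 
   q4   q3  q5  q3 
   q5   q3  q5  q6 
   q6   q3  q4  q7 
 * q7   q3  q4  q3 
(> = start, * = accepting)

start=q0; accept=q7; q0-a>q0; q0-b>q1; q0-c>q0; q1-a>q0; q1-b>q1; q1-c>q2; q2-a>q3; q2-b>q1; q2-c>q0; q3-a>q3; q3-b>q4; q3-c>q3; q4-a>q3; q4-b>q5; q4-c>q3; q5-a>q3; q5-b>q5; q5-c>q6; q6-a>q3; q6-b>q4; q6-c>q7; q7-a>q3; q7-b>q4; q7-c>q3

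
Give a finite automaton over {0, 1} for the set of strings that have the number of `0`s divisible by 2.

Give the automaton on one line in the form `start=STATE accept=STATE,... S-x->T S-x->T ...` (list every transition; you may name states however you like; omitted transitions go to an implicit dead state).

start=s0 accept=s0 s0-0->s1 s0-1->s0 s1-0->s0 s1-1->s1

Keep the running count of `0`s modulo 2: each `0` advances along the cycle s0 → s1 → s0 while other symbols loop. Accept at s0.
With 2 states:
        0   1  
>* s0   s1  s0 
   s1   s0  s1 
(> = start, * = accepting)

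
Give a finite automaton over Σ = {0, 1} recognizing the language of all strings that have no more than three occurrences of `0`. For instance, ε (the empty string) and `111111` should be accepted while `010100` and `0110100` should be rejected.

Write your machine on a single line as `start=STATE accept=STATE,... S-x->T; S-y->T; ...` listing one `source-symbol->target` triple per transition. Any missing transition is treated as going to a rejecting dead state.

Count `0`s, saturating at 4: states s0 through s3 mean 0 through 3 `0`s seen; s4 means more than 3. Each `0` increments (capped at s4); other symbols loop. Accept from {s0, s1, s2, s3}.
With 5 states:
        0   1  
>* s0   s1  s0 
 * s1   s2  s1 
 * s2   s3  s2 
 * s3   s4  s3 
   s4   s4  s4 
(> = start, * = accepting)

start=s0; accept=s0,s1,s2,s3; s0-0->s1; s0-1->s0; s1-0->s2; s1-1->s1; s2-0->s3; s2-1->s2; s3-0->s4; s3-1->s3; s4-0->s4; s4-1->s4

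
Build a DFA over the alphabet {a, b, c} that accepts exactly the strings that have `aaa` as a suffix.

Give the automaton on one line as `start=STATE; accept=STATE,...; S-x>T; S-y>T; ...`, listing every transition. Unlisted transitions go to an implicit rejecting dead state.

start=S0; accept=S3; S0-a>S1; S0-b>S0; S0-c>S0; S1-a>S2; S1-b>S0; S1-c>S0; S2-a>S3; S2-b>S0; S2-c>S0; S3-a>S3; S3-b>S0; S3-c>S0

Let each state record the length of the longest suffix of the input read so far that is also a prefix of `aaa`. S1 means the last symbol is `a`; S2 means the last 2 symbols are `aa`; S3 means the last 3 symbols are `aaa`. Accept only at S3, where the string currently ends in `aaa`.
        a   b   c  
>  S0   S1  S0  S0 
   S1   S2  S0  S0 
   S2   S3  S0  S0 
 * S3   S3  S0  S0 
(> = start, * = accepting)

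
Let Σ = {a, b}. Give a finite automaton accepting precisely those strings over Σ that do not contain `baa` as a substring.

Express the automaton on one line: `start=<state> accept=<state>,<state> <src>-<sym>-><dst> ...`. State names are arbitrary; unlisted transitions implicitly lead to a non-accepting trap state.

start=q0 accept=q0,q1,q2 q0-a->q0 q0-b->q1 q1-a->q2 q1-b->q1 q2-a->q3 q2-b->q1 q3-a->q3 q3-b->q3

Track partial matches of the forbidden pattern `baa`. State q3 is a dead state reached once `baa` has occurred; every other state accepts. q0 means no part of `baa` is currently matched.
4 states suffice.
        a   b  
>* q0   q0  q1 
 * q1   q2  q1 
 * q2   q3  q1 
   q3   q3  q3 
(> = start, * = accepting)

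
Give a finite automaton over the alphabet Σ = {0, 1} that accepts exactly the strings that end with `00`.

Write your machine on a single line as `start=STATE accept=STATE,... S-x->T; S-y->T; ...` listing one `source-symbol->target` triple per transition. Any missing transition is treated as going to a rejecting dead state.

start=A; accept=C; A-0->B; A-1->A; B-0->C; B-1->A; C-0->C; C-1->A

Remember how much of `00` the current input suffix matches. State A means no match yet; B means the last symbol is `0`; C means the last 2 symbols are `00`. Only C accepts. On a mismatch, fall back to the longest proper suffix that is still a prefix of `00`.
A 3-state machine:
       0  1 
>  A   B  A 
   B   C  A 
 * C   C  A 
(> = start, * = accepting)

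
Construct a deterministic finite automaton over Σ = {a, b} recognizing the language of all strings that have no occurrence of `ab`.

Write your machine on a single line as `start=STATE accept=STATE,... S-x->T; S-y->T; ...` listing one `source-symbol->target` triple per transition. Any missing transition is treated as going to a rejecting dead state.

start=q0; accept=q0,q1; q0-a->q1; q0-b->q0; q1-a->q1; q1-b->q2; q2-a->q2; q2-b->q2

This is the complement of 'contains `ab`'. Use the same substring-matching states — q0 through q2 holding how much of `ab` has just been matched — but flip the accepting set: everything except the trap q2 accepts.
With 3 states:
        a   b  
>* q0   q1  q0 
 * q1   q1  q2 
   q2   q2  q2 
(> = start, * = accepting)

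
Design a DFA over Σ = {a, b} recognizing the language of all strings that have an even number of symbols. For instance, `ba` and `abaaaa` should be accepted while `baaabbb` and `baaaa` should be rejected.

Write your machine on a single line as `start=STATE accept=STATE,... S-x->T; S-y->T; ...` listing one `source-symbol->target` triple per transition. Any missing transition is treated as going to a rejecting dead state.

Count input length modulo 2: every symbol advances one step around the cycle s0 → s1 → s0. Accept at s0.
With 2 states:
        a   b  
>* s0   s1  s1 
   s1   s0  s0 
(> = start, * = accepting)

start=s0; accept=s0; s0-a->s1; s0-b->s1; s1-a->s0; s1-b->s0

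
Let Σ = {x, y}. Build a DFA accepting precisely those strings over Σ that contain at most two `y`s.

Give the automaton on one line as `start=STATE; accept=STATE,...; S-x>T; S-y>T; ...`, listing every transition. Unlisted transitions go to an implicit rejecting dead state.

Count `y`s, saturating at 3: states S0 through S2 mean 0 through 2 `y`s seen; S3 means more than 2. Each `y` increments (capped at S3); other symbols loop. Accept from {S0, S1, S2}.
4 states suffice.
        x   y  
>* S0   S0  S1 
 * S1   S1  S2 
 * S2   S2  S3 
   S3   S3  S3 
(> = start, * = accepting)

start=S0; accept=S0,S1,S2; S0-x>S0; S0-y>S1; S1-x>S1; S1-y>S2; S2-x>S2; S2-y>S3; S3-x>S3; S3-y>S3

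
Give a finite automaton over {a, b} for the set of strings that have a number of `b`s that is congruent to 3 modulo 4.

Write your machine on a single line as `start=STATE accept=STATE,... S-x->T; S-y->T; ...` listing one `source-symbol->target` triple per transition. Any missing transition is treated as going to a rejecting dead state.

Keep the running count of `b`s modulo 4: each `b` advances along the cycle q0 → q1 → q2 → q3 → q0 while other symbols loop. Accept at q3.
With 4 states:
        a   b  
>  q0   q0  q1 
   q1   q1  q2 
   q2   q2  q3 
 * q3   q3  q0 
(> = start, * = accepting)

start=q0; accept=q3; q0-a->q0; q0-b->q1; q1-a->q1; q1-b->q2; q2-a->q2; q2-b->q3; q3-a->q3; q3-b->q0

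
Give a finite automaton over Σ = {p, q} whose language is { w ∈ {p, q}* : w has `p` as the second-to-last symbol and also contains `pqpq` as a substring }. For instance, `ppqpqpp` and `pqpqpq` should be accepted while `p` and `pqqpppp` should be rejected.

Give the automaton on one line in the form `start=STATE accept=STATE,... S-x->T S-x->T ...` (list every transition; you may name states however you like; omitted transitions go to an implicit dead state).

Run two small machines in parallel and take their product. The first has 7 states tracking the last 2 symbols read; the second has 5 states tracking whether and how much of `pqpq` has been seen. A product state is a pair (one from each), accepting exactly when both do. Minimizing collapses redundant product states.
       p  q 
>  A   B  A 
   B   B  C 
   C   D  A 
   D   B  E 
 * E   F  G 
   F   H  E 
   G   F  G 
 * H   H  E 
(> = start, * = accepting)

start=A accept=E,H A-p->B A-q->A B-p->B B-q->C C-p->D C-q->A D-p->B D-q->E E-p->F E-q->G F-p->H F-q->E G-p->F G-q->G H-p->H H-q->E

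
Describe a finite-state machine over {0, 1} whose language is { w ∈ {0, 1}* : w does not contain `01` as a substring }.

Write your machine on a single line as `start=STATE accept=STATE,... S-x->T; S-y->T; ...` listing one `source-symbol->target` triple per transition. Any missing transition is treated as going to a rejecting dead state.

start=S0; accept=S0,S1; S0-0->S1; S0-1->S0; S1-0->S1; S1-1->S2; S2-0->S2; S2-1->S2

This is the complement of 'contains `01`'. Use the same substring-matching states — S0 through S2 holding how much of `01` has just been matched — but flip the accepting set: everything except the trap S2 accepts.
3 states suffice.
        0   1  
>* S0   S1  S0 
 * S1   S1  S2 
   S2   S2  S2 
(> = start, * = accepting)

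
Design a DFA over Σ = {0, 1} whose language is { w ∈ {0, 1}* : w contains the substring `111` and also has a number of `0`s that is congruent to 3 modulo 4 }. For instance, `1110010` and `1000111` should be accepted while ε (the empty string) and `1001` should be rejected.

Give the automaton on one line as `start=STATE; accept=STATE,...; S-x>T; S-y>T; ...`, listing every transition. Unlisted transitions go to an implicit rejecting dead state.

start=s0; accept=s15; s0-0>s1; s0-1>s2; s1-0>s3; s1-1>s4; s2-0>s1; s2-1>s5; s3-0>s6; s3-1>s7; s4-0>s3; s4-1>s8; s5-0>s1; s5-1>s9; s6-0>s0; s6-1>s10; s7-0>s6; s7-1>s11; s8-0>s3; s8-1>s12; s9-0>s12; s9-1>s9; s10-0>s0; s10-1>s13; s11-0>s6; s11-1>s14; s12-0>s14; s12-1>s12; s13-0>s0; s13-1>s15; s14-0>s15; s14-1>s14; s15-0>s9; s15-1>s15

Handle the two conditions separately and then intersect. The first has 4 states tracking whether and how much of `111` has been seen; the second has 4 states tracking the count of `0`s modulo 4. A product state is a pair (one from each), accepting exactly when both do.
16 states suffice.
          0    1  
>  s0     s1   s2 
   s1     s3   s4 
   s2     s1   s5 
   s3     s6   s7 
   s4     s3   s8 
   s5     s1   s9 
   s6     s0  s10 
   s7     s6  s11 
   s8     s3  s12 
   s9    s12   s9 
   s10    s0  s13 
   s11    s6  s14 
   s12   s14  s12 
   s13    s0  s15 
   s14   s15  s14 
 * s15    s9  s15 
(> = start, * = accepting)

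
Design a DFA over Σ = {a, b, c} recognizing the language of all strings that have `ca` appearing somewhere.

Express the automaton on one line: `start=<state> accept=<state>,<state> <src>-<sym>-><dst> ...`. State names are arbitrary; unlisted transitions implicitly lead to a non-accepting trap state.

start=S0 accept=S2 S0-a->S0 S0-b->S0 S0-c->S1 S1-a->S2 S1-b->S0 S1-c->S1 S2-a->S2 S2-b->S2 S2-c->S2

States S0..S1 record the length of the longest prefix of `ca` that matches the current input suffix. Reaching S2 means `ca` has been seen, and we stay there forever. Accept from S2.
3 states suffice.
        a   b   c  
>  S0   S0  S0  S1 
   S1   S2  S0  S1 
 * S2   S2  S2  S2 
(> = start, * = accepting)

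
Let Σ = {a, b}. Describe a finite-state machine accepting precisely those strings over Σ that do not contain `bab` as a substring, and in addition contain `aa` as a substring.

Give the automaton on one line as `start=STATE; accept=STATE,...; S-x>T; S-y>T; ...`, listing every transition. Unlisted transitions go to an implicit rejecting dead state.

start=q0; accept=q3,q5,q7; q0-a>q1; q0-b>q2; q1-a>q3; q1-b>q2; q2-a>q4; q2-b>q2; q3-a>q3; q3-b>q5; q4-a>q3; q4-b>q6; q5-a>q7; q5-b>q5; q6-a>q6; q6-b>q6; q7-a>q3; q7-b>q6

Run two small machines in parallel and take their product. One (4 states) tracks partial matches of the forbidden pattern `bab`; the other (3 states) tracks whether and how much of `aa` has been seen. Each combined state is a pair, one component from each; accept when both components accept. Equivalent product states are then merged.
With 8 states:
        a   b  
>  q0   q1  q2 
   q1   q3  q2 
   q2   q4  q2 
 * q3   q3  q5 
   q4   q3  q6 
 * q5   q7  q5 
   q6   q6  q6 
 * q7   q3  q6 
(> = start, * = accepting)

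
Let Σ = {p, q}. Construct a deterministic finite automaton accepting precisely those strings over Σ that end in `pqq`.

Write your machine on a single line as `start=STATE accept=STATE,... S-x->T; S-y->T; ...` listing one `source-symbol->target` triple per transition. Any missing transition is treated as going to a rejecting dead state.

start=s0; accept=s3; s0-p->s1; s0-q->s0; s1-p->s1; s1-q->s2; s2-p->s1; s2-q->s3; s3-p->s1; s3-q->s0

Let each state record the length of the longest suffix of the input read so far that is also a prefix of `pqq`. s1 means the last symbol is `p`; s2 means the last 2 symbols are `pq`; s3 means the last 3 symbols are `pqq`. Accept only at s3, where the string currently ends in `pqq`.
        p   q  
>  s0   s1  s0 
   s1   s1  s2 
   s2   s1  s3 
 * s3   s1  s0 
(> = start, * = accepting)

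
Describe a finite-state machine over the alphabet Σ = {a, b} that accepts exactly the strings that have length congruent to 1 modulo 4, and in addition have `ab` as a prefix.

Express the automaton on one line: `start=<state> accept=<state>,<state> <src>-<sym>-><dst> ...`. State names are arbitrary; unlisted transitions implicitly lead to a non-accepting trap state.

start=q0 accept=q6 q0-a->q1 q0-b->q2 q1-a->q2 q1-b->q3 q2-a->q2 q2-b->q2 q3-a->q4 q3-b->q4 q4-a->q5 q4-b->q5 q5-a->q6 q5-b->q6 q6-a->q3 q6-b->q3

Build one automaton per condition and run them in lockstep. The first has 4 states tracking the input length modulo 4; the second has 4 states tracking whether the input so far still matches the prefix `ab`. A product state is a pair (one from each), accepting exactly when both do. Minimizing collapses redundant product states.
        a   b  
>  q0   q1  q2 
   q1   q2  q3 
   q2   q2  q2 
   q3   q4  q4 
   q4   q5  q5 
   q5   q6  q6 
 * q6   q3  q3 
(> = start, * = accepting)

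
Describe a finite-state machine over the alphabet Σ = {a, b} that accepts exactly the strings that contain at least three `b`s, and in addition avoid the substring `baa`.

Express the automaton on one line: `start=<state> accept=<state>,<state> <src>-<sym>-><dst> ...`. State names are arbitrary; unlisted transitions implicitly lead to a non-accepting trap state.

Build one automaton per condition and run them in lockstep. One (5 states) tracks the count of `b`s, saturating at 4; the other (4 states) tracks partial matches of the forbidden pattern `baa`. Each combined state is a pair, one component from each; accept when both components accept. Equivalent product states are then merged.
With 8 states:
        a   b  
>  S0   S0  S1 
   S1   S2  S3 
   S2   S4  S3 
   S3   S5  S6 
   S4   S4  S4 
   S5   S4  S6 
 * S6   S7  S6 
 * S7   S4  S6 
(> = start, * = accepting)

start=S0 accept=S6,S7 S0-a->S0 S0-b->S1 S1-a->S2 S1-b->S3 S2-a->S4 S2-b->S3 S3-a->S5 S3-b->S6 S4-a->S4 S4-b->S4 S5-a->S4 S5-b->S6 S6-a->S7 S6-b->S6 S7-a->S4 S7-b->S6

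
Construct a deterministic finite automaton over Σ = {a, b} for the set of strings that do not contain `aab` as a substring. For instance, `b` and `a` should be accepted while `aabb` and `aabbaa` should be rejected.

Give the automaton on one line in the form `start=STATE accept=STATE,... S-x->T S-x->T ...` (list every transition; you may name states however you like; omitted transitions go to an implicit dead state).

start=s0 accept=s0,s1,s2 s0-a->s1 s0-b->s0 s1-a->s2 s1-b->s0 s2-a->s2 s2-b->s3 s3-a->s3 s3-b->s3

Track partial matches of the forbidden pattern `aab`. State s3 is a dead state reached once `aab` has occurred; every other state accepts. s0 means no part of `aab` is currently matched.
        a   b  
>* s0   s1  s0 
 * s1   s2  s0 
 * s2   s2  s3 
   s3   s3  s3 
(> = start, * = accepting)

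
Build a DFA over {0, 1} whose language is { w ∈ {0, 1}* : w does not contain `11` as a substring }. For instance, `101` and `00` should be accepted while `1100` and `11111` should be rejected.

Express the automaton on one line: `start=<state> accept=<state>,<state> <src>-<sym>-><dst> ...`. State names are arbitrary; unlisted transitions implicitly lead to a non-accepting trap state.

This is the complement of 'contains `11`'. Use the same substring-matching states — A through C holding how much of `11` has just been matched — but flip the accepting set: everything except the trap C accepts.
3 states suffice.
       0  1 
>* A   A  B 
 * B   A  C 
   C   C  C 
(> = start, * = accepting)

start=A accept=A,B A-0->A A-1->B B-0->A B-1->C C-0->C C-1->C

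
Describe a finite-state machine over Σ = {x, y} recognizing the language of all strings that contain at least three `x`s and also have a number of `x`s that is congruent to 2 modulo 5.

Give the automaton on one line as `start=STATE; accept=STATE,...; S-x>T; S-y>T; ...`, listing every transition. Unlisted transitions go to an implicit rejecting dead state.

start=q0; accept=q7; q0-x>q1; q0-y>q0; q1-x>q2; q1-y>q1; q2-x>q3; q2-y>q2; q3-x>q4; q3-y>q3; q4-x>q5; q4-y>q4; q5-x>q6; q5-y>q5; q6-x>q7; q6-y>q6; q7-x>q8; q7-y>q7; q8-x>q4; q8-y>q8

Build one automaton per condition and run them in lockstep. One (5 states) tracks the count of `x`s, saturating at 4; the other (5 states) tracks the count of `x`s modulo 5. Each combined state is a pair, one component from each; accept when both components accept.
With 9 states:
        x   y  
>  q0   q1  q0 
   q1   q2  q1 
   q2   q3  q2 
   q3   q4  q3 
   q4   q5  q4 
   q5   q6  q5 
   q6   q7  q6 
 * q7   q8  q7 
   q8   q4  q8 
(> = start, * = accepting)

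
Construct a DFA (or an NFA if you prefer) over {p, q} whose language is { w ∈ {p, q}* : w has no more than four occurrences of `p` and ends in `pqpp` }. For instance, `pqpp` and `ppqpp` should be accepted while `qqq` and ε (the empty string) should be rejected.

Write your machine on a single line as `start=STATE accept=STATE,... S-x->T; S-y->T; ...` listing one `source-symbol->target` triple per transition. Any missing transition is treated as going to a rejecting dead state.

start=A; accept=M,R; A-p->B; A-q->A; B-p->C; B-q->D; C-p->E; C-q->F; D-p->G; D-q->H; E-p->I; E-q->J; F-p->K; F-q->L; G-p->M; G-q->F; H-p->C; H-q->H; I-p->N; I-q->O; J-p->P; J-q->Q; K-p->R; K-q->J; L-p->E; L-q->L; M-p->I; M-q->J; N-p->N; N-q->S; O-p->T; O-q->U; P-p->V; P-q->O; Q-p->I; Q-q->Q; R-p->N; R-q->O; S-p->T; S-q->W; T-p->V; T-q->S; U-p->N; U-q->U; V-p->N; V-q->S; W-p->N; W-q->W

Build one automaton per condition and run them in lockstep. One (6 states) tracks the count of `p`s, saturating at 5; the other (5 states) tracks how much of the suffix `pqpp` has currently been matched. Each combined state is a pair, one component from each; accept when both components accept.
With 23 states:
       p  q 
>  A   B  A 
   B   C  D 
   C   E  F 
   D   G  H 
   E   I  J 
   F   K  L 
   G   M  F 
   H   C  H 
   I   N  O 
   J   P  Q 
   K   R  J 
   L   E  L 
 * M   I  J 
   N   N  S 
   O   T  U 
   P   V  O 
   Q   I  Q 
 * R   N  O 
   S   T  W 
   T   V  S 
   U   N  U 
   V   N  S 
   W   N  W 
(> = start, * = accepting)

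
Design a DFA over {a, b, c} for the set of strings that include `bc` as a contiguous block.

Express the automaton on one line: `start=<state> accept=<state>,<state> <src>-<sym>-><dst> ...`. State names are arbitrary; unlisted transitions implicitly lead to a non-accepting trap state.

States S0..S1 record the length of the longest prefix of `bc` that matches the current input suffix. Reaching S2 means `bc` has been seen, and we stay there forever. Accept from S2.
A 3-state machine:
        a   b   c  
>  S0   S0  S1  S0 
   S1   S0  S1  S2 
 * S2   S2  S2  S2 
(> = start, * = accepting)

start=S0 accept=S2 S0-a->S0 S0-b->S1 S0-c->S0 S1-a->S0 S1-b->S1 S1-c->S2 S2-a->S2 S2-b->S2 S2-c->S2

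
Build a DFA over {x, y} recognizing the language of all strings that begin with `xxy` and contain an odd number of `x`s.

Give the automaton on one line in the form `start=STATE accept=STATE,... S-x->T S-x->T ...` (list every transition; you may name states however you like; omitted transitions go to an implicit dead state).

start=A accept=G A-x->B A-y->C B-x->D B-y->E C-x->E C-y->C D-x->E D-y->F E-x->C E-y->E F-x->G F-y->F G-x->F G-y->G

Run two small machines in parallel and take their product. One (5 states) tracks whether the input so far still matches the prefix `xxy`; the other (2 states) tracks the count of `x`s modulo 2. Each combined state is a pair, one component from each; accept when both components accept.
7 states suffice.
       x  y 
>  A   B  C 
   B   D  E 
   C   E  C 
   D   E  F 
   E   C  E 
   F   G  F 
 * G   F  G 
(> = start, * = accepting)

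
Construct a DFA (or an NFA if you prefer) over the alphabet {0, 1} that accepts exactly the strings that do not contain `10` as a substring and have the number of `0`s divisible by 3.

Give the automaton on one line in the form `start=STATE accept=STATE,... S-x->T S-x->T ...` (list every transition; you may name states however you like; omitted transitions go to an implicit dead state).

Build one automaton per condition and run them in lockstep. The first has 3 states tracking partial matches of the forbidden pattern `10`; the second has 3 states tracking the count of `0`s modulo 3. A product state is a pair (one from each), accepting exactly when both do. Minimizing collapses redundant product states.
With 5 states:
        0   1  
>* q0   q1  q2 
   q1   q3  q4 
 * q2   q4  q2 
   q3   q0  q4 
   q4   q4  q4 
(> = start, * = accepting)

start=q0 accept=q0,q2 q0-0->q1 q0-1->q2 q1-0->q3 q1-1->q4 q2-0->q4 q2-1->q2 q3-0->q0 q3-1->q4 q4-0->q4 q4-1->q4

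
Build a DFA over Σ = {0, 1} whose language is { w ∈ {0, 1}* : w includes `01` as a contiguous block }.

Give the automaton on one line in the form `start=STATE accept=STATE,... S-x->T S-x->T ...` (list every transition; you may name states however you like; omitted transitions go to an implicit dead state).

start=q0 accept=q2 q0-0->q1 q0-1->q0 q1-0->q1 q1-1->q2 q2-0->q2 q2-1->q2

States q0..q1 record the length of the longest prefix of `01` that matches the current input suffix. Reaching q2 means `01` has been seen, and we stay there forever. Accept from q2.
With 3 states:
        0   1  
>  q0   q1  q0 
   q1   q1  q2 
 * q2   q2  q2 
(> = start, * = accepting)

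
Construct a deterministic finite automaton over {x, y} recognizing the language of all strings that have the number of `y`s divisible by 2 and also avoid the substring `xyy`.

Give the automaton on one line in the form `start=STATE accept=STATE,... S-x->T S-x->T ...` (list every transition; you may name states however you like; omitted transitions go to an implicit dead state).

Build one automaton per condition and run them in lockstep. One (2 states) tracks the count of `y`s modulo 2; the other (4 states) tracks partial matches of the forbidden pattern `xyy`. Each combined state is a pair, one component from each; accept when both components accept. After merging equivalent states the machine shrinks.
A 7-state machine:
       x  y 
>* A   B  C 
 * B   B  D 
   C   E  A 
   D   E  F 
   E   E  G 
   F   F  F 
 * G   B  F 
(> = start, * = accepting)

start=A accept=A,B,G A-x->B A-y->C B-x->B B-y->D C-x->E C-y->A D-x->E D-y->F E-x->E E-y->G F-x->F F-y->F G-x->B G-y->F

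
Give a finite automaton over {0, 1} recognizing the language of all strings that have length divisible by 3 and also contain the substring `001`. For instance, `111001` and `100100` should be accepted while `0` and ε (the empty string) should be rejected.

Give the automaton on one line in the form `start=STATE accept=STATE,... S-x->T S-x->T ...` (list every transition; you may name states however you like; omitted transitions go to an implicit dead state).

Handle the two conditions separately and then intersect. The first has 3 states tracking the input length modulo 3; the second has 4 states tracking whether and how much of `001` has been seen. A product state is a pair (one from each), accepting exactly when both do.
A 12-state machine:
          0    1  
>  S0     S1   S2 
   S1     S3   S4 
   S2     S5   S4 
   S3     S6   S7 
   S4     S8   S0 
   S5     S6   S0 
   S6     S9  S10 
 * S7    S10  S10 
   S8     S9   S2 
   S9     S3  S11 
   S10   S11  S11 
   S11    S7   S7 
(> = start, * = accepting)

start=S0 accept=S7 S0-0->S1 S0-1->S2 S1-0->S3 S1-1->S4 S2-0->S5 S2-1->S4 S3-0->S6 S3-1->S7 S4-0->S8 S4-1->S0 S5-0->S6 S5-1->S0 S6-0->S9 S6-1->S10 S7-0->S10 S7-1->S10 S8-0->S9 S8-1->S2 S9-0->S3 S9-1->S11 S10-0->S11 S10-1->S11 S11-0->S7 S11-1->S7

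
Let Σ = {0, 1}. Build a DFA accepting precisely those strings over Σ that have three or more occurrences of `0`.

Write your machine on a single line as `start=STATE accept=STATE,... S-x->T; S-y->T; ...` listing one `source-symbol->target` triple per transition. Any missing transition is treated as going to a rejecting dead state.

start=q0; accept=q3,q4; q0-0->q1; q0-1->q0; q1-0->q2; q1-1->q1; q2-0->q3; q2-1->q2; q3-0->q4; q3-1->q3; q4-0->q4; q4-1->q4

Count `0`s, saturating at 4: states q0 through q3 mean 0 through 3 `0`s seen; q4 means more than 3. Each `0` increments (capped at q4); other symbols loop. Accept from {q3, q4}.
5 states suffice.
        0   1  
>  q0   q1  q0 
   q1   q2  q1 
   q2   q3  q2 
 * q3   q4  q3 
 * q4   q4  q4 
(> = start, * = accepting)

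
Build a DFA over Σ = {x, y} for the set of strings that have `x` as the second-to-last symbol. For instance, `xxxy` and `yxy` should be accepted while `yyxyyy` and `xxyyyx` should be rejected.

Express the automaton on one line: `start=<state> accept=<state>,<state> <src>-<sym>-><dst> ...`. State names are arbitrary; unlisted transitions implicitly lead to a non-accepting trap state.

Because acceptance depends on a position counted from the end, the machine has to buffer the most recent 2 symbols. Make each state the string of the last up-to-2 symbols read; on input `x` shift the window left and append `x`. Accept when the buffered window has length 2 and begins with `x`.
        x   y  
>  q0   q1  q2 
   q1   q3  q4 
   q2   q5  q6 
 * q3   q3  q4 
 * q4   q5  q6 
   q5   q3  q4 
   q6   q5  q6 
(> = start, * = accepting)

start=q0 accept=q3,q4 q0-x->q1 q0-y->q2 q1-x->q3 q1-y->q4 q2-x->q5 q2-y->q6 q3-x->q3 q3-y->q4 q4-x->q5 q4-y->q6 q5-x->q3 q5-y->q4 q6-x->q5 q6-y->q6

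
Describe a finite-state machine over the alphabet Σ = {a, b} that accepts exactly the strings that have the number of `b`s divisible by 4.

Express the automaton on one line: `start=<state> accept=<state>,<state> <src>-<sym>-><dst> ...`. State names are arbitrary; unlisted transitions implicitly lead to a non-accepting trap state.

start=q0 accept=q0 q0-a->q0 q0-b->q1 q1-a->q1 q1-b->q2 q2-a->q2 q2-b->q3 q3-a->q3 q3-b->q0

The only thing that matters is how many `b`s have appeared, reduced mod 4. Use one state per residue: q0 for 0, …, q3 for 3. Reading `b` moves to the next residue; anything else stays put. q0 is accepting.
4 states suffice.
        a   b  
>* q0   q0  q1 
   q1   q1  q2 
   q2   q2  q3 
   q3   q3  q0 
(> = start, * = accepting)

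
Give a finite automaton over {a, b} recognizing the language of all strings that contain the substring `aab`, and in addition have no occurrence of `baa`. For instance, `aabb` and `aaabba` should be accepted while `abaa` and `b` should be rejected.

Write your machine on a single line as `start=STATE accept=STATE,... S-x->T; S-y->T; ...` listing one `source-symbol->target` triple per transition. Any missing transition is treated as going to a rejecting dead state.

start=s0; accept=s5,s7; s0-a->s1; s0-b->s2; s1-a->s3; s1-b->s2; s2-a->s4; s2-b->s2; s3-a->s3; s3-b->s5; s4-a->s6; s4-b->s2; s5-a->s7; s5-b->s5; s6-a->s6; s6-b->s8; s7-a->s8; s7-b->s5; s8-a->s8; s8-b->s8

Build one automaton per condition and run them in lockstep. The first has 4 states tracking whether and how much of `aab` has been seen; the second has 4 states tracking partial matches of the forbidden pattern `baa`. A product state is a pair (one from each), accepting exactly when both do.
With 9 states:
        a   b  
>  s0   s1  s2 
   s1   s3  s2 
   s2   s4  s2 
   s3   s3  s5 
   s4   s6  s2 
 * s5   s7  s5 
   s6   s6  s8 
 * s7   s8  s5 
   s8   s8  s8 
(> = start, * = accepting)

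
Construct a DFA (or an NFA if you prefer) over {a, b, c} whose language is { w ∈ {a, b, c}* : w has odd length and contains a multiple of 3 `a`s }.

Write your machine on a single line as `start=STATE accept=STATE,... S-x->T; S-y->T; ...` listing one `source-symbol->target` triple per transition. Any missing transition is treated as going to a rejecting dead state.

Build one automaton per condition and run them in lockstep. One (2 states) tracks the input length modulo 2; the other (3 states) tracks the count of `a`s modulo 3. Each combined state is a pair, one component from each; accept when both components accept.
With 6 states:
        a   b   c  
>  s0   s1  s2  s2 
   s1   s3  s4  s4 
 * s2   s4  s0  s0 
   s3   s2  s5  s5 
   s4   s5  s1  s1 
   s5   s0  s3  s3 
(> = start, * = accepting)

start=s0; accept=s2; s0-a->s1; s0-b->s2; s0-c->s2; s1-a->s3; s1-b->s4; s1-c->s4; s2-a->s4; s2-b->s0; s2-c->s0; s3-a->s2; s3-b->s5; s3-c->s5; s4-a->s5; s4-b->s1; s4-c->s1; s5-a->s0; s5-b->s3; s5-c->s3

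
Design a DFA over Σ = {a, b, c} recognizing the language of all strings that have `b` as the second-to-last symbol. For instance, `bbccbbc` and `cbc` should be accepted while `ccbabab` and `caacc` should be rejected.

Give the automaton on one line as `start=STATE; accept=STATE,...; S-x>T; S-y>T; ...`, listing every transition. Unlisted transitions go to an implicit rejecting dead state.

Because acceptance depends on a position counted from the end, the machine has to buffer the most recent 2 symbols. Make each state the string of the last up-to-2 symbols read; on input `x` shift the window left and append `x`. Accept when the buffered window has length 2 and begins with `b`.
A 13-state machine:
          a    b    c  
>  q0     q1   q2   q3 
   q1     q4   q5   q6 
   q2     q7   q8   q9 
   q3    q10  q11  q12 
   q4     q4   q5   q6 
   q5     q7   q8   q9 
   q6    q10  q11  q12 
 * q7     q4   q5   q6 
 * q8     q7   q8   q9 
 * q9    q10  q11  q12 
   q10    q4   q5   q6 
   q11    q7   q8   q9 
   q12   q10  q11  q12 
(> = start, * = accepting)

start=q0; accept=q7,q8,q9; q0-a>q1; q0-b>q2; q0-c>q3; q1-a>q4; q1-b>q5; q1-c>q6; q2-a>q7; q2-b>q8; q2-c>q9; q3-a>q10; q3-b>q11; q3-c>q12; q4-a>q4; q4-b>q5; q4-c>q6; q5-a>q7; q5-b>q8; q5-c>q9; q6-a>q10; q6-b>q11; q6-c>q12; q7-a>q4; q7-b>q5; q7-c>q6; q8-a>q7; q8-b>q8; q8-c>q9; q9-a>q10; q9-b>q11; q9-c>q12; q10-a>q4; q10-b>q5; q10-c>q6; q11-a>q7; q11-b>q8; q11-c>q9; q12-a>q10; q12-b>q11; q12-c>q12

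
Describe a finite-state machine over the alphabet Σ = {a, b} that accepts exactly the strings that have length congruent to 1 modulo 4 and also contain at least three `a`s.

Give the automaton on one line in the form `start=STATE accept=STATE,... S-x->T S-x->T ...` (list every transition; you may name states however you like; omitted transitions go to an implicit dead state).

Handle the two conditions separately and then intersect. The first has 4 states tracking the input length modulo 4; the second has 5 states tracking the count of `a`s, saturating at 4. A product state is a pair (one from each), accepting exactly when both do. Minimizing collapses redundant product states.
16 states suffice.
          a    b  
>  q0     q1   q2 
   q1     q3   q4 
   q2     q4   q5 
   q3     q6   q7 
   q4     q7   q8 
   q5     q8   q9 
   q6    q10  q10 
   q7    q10  q11 
   q8    q11  q12 
   q9    q12   q0 
   q10   q13  q13 
   q11   q13  q14 
   q12   q14   q1 
 * q13   q15  q15 
   q14   q15   q3 
   q15    q6   q6 
(> = start, * = accepting)

start=q0 accept=q13 q0-a->q1 q0-b->q2 q1-a->q3 q1-b->q4 q2-a->q4 q2-b->q5 q3-a->q6 q3-b->q7 q4-a->q7 q4-b->q8 q5-a->q8 q5-b->q9 q6-a->q10 q6-b->q10 q7-a->q10 q7-b->q11 q8-a->q11 q8-b->q12 q9-a->q12 q9-b->q0 q10-a->q13 q10-b->q13 q11-a->q13 q11-b->q14 q12-a->q14 q12-b->q1 q13-a->q15 q13-b->q15 q14-a->q15 q14-b->q3 q15-a->q6 q15-b->q6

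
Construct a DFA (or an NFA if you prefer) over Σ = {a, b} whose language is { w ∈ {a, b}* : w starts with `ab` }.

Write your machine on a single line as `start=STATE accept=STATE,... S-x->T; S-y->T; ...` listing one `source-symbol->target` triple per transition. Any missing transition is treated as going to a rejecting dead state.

start=S0; accept=S2; S0-a->S1; S0-b->S3; S1-a->S3; S1-b->S2; S2-a->S2; S2-b->S2; S3-a->S3; S3-b->S3

Walk along `ab` while the input agrees: from S0 take `a` to S1, and so on. Any deviation drops to the rejecting sink S3. Once S2 is reached the prefix is confirmed and every continuation is accepted.
With 4 states:
        a   b  
>  S0   S1  S3 
   S1   S3  S2 
 * S2   S2  S2 
   S3   S3  S3 
(> = start, * = accepting)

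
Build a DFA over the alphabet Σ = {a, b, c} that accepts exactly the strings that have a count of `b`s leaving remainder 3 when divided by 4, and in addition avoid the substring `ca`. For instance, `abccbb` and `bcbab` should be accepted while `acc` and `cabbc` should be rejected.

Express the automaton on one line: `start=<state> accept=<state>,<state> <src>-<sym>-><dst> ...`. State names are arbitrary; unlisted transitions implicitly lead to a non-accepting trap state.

Handle the two conditions separately and then intersect. The first has 4 states tracking the count of `b`s modulo 4; the second has 3 states tracking partial matches of the forbidden pattern `ca`. A product state is a pair (one from each), accepting exactly when both do.
          a    b    c  
>  q0     q0   q1   q2 
   q1     q1   q3   q4 
   q2     q5   q1   q2 
   q3     q3   q6   q7 
   q4     q8   q3   q4 
   q5     q5   q8   q5 
 * q6     q6   q0   q9 
   q7    q10   q6   q7 
   q8     q8  q10   q8 
 * q9    q11   q0   q9 
   q10   q10  q11  q10 
   q11   q11   q5  q11 
(> = start, * = accepting)

start=q0 accept=q6,q9 q0-a->q0 q0-b->q1 q0-c->q2 q1-a->q1 q1-b->q3 q1-c->q4 q2-a->q5 q2-b->q1 q2-c->q2 q3-a->q3 q3-b->q6 q3-c->q7 q4-a->q8 q4-b->q3 q4-c->q4 q5-a->q5 q5-b->q8 q5-c->q5 q6-a->q6 q6-b->q0 q6-c->q9 q7-a->q10 q7-b->q6 q7-c->q7 q8-a->q8 q8-b->q10 q8-c->q8 q9-a->q11 q9-b->q0 q9-c->q9 q10-a->q10 q10-b->q11 q10-c->q10 q11-a->q11 q11-b->q5 q11-c->q11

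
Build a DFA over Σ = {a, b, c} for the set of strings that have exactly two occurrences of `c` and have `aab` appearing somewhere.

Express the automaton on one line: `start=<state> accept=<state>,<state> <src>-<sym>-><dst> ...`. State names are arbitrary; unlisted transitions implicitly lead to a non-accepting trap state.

start=q0 accept=q13 q0-a->q1 q0-b->q0 q0-c->q2 q1-a->q3 q1-b->q0 q1-c->q2 q2-a->q4 q2-b->q2 q2-c->q5 q3-a->q3 q3-b->q6 q3-c->q2 q4-a->q7 q4-b->q2 q4-c->q5 q5-a->q8 q5-b->q5 q5-c->q9 q6-a->q6 q6-b->q6 q6-c->q10 q7-a->q7 q7-b->q10 q7-c->q5 q8-a->q11 q8-b->q5 q8-c->q9 q9-a->q12 q9-b->q9 q9-c->q9 q10-a->q10 q10-b->q10 q10-c->q13 q11-a->q11 q11-b->q13 q11-c->q9 q12-a->q14 q12-b->q9 q12-c->q9 q13-a->q13 q13-b->q13 q13-c->q15 q14-a->q14 q14-b->q15 q14-c->q9 q15-a->q15 q15-b->q15 q15-c->q15

Handle the two conditions separately and then intersect. The first has 4 states tracking the count of `c`s, saturating at 3; the second has 4 states tracking whether and how much of `aab` has been seen. A product state is a pair (one from each), accepting exactly when both do.
          a    b    c  
>  q0     q1   q0   q2 
   q1     q3   q0   q2 
   q2     q4   q2   q5 
   q3     q3   q6   q2 
   q4     q7   q2   q5 
   q5     q8   q5   q9 
   q6     q6   q6  q10 
   q7     q7  q10   q5 
   q8    q11   q5   q9 
   q9    q12   q9   q9 
   q10   q10  q10  q13 
   q11   q11  q13   q9 
   q12   q14   q9   q9 
 * q13   q13  q13  q15 
   q14   q14  q15   q9 
   q15   q15  q15  q15 
(> = start, * = accepting)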